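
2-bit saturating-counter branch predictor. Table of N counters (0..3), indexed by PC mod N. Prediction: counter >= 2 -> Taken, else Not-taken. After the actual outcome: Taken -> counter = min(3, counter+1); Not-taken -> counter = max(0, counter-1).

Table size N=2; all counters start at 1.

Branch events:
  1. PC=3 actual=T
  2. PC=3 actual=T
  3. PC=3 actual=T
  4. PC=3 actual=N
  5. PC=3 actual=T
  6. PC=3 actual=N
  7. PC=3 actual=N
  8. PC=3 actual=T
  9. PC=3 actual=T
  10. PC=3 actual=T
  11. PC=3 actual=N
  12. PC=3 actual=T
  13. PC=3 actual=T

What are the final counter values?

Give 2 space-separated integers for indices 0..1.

Answer: 1 3

Derivation:
Ev 1: PC=3 idx=1 pred=N actual=T -> ctr[1]=2
Ev 2: PC=3 idx=1 pred=T actual=T -> ctr[1]=3
Ev 3: PC=3 idx=1 pred=T actual=T -> ctr[1]=3
Ev 4: PC=3 idx=1 pred=T actual=N -> ctr[1]=2
Ev 5: PC=3 idx=1 pred=T actual=T -> ctr[1]=3
Ev 6: PC=3 idx=1 pred=T actual=N -> ctr[1]=2
Ev 7: PC=3 idx=1 pred=T actual=N -> ctr[1]=1
Ev 8: PC=3 idx=1 pred=N actual=T -> ctr[1]=2
Ev 9: PC=3 idx=1 pred=T actual=T -> ctr[1]=3
Ev 10: PC=3 idx=1 pred=T actual=T -> ctr[1]=3
Ev 11: PC=3 idx=1 pred=T actual=N -> ctr[1]=2
Ev 12: PC=3 idx=1 pred=T actual=T -> ctr[1]=3
Ev 13: PC=3 idx=1 pred=T actual=T -> ctr[1]=3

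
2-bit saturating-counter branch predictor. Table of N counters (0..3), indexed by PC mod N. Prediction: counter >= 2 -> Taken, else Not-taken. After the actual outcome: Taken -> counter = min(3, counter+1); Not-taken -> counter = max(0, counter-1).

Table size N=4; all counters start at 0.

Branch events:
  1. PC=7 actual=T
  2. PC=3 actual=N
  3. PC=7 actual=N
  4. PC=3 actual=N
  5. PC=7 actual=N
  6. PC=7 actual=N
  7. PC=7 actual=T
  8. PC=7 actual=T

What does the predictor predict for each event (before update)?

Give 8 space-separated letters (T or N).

Ev 1: PC=7 idx=3 pred=N actual=T -> ctr[3]=1
Ev 2: PC=3 idx=3 pred=N actual=N -> ctr[3]=0
Ev 3: PC=7 idx=3 pred=N actual=N -> ctr[3]=0
Ev 4: PC=3 idx=3 pred=N actual=N -> ctr[3]=0
Ev 5: PC=7 idx=3 pred=N actual=N -> ctr[3]=0
Ev 6: PC=7 idx=3 pred=N actual=N -> ctr[3]=0
Ev 7: PC=7 idx=3 pred=N actual=T -> ctr[3]=1
Ev 8: PC=7 idx=3 pred=N actual=T -> ctr[3]=2

Answer: N N N N N N N N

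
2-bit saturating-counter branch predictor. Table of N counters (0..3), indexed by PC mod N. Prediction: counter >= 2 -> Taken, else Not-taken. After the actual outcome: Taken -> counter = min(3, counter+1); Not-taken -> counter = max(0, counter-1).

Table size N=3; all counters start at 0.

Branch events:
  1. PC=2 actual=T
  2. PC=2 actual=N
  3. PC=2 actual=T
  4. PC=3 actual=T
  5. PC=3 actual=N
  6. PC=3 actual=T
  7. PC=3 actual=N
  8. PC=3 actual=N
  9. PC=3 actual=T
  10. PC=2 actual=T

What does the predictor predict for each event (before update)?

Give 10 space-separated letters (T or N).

Ev 1: PC=2 idx=2 pred=N actual=T -> ctr[2]=1
Ev 2: PC=2 idx=2 pred=N actual=N -> ctr[2]=0
Ev 3: PC=2 idx=2 pred=N actual=T -> ctr[2]=1
Ev 4: PC=3 idx=0 pred=N actual=T -> ctr[0]=1
Ev 5: PC=3 idx=0 pred=N actual=N -> ctr[0]=0
Ev 6: PC=3 idx=0 pred=N actual=T -> ctr[0]=1
Ev 7: PC=3 idx=0 pred=N actual=N -> ctr[0]=0
Ev 8: PC=3 idx=0 pred=N actual=N -> ctr[0]=0
Ev 9: PC=3 idx=0 pred=N actual=T -> ctr[0]=1
Ev 10: PC=2 idx=2 pred=N actual=T -> ctr[2]=2

Answer: N N N N N N N N N N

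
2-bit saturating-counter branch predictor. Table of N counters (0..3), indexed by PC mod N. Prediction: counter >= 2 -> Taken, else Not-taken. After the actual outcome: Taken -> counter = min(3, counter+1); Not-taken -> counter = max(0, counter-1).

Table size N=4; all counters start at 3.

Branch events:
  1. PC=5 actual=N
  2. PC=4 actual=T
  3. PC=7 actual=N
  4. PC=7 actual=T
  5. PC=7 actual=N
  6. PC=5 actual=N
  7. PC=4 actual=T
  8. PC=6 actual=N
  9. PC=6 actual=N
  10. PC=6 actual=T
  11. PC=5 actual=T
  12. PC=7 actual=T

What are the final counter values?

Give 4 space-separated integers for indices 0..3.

Answer: 3 2 2 3

Derivation:
Ev 1: PC=5 idx=1 pred=T actual=N -> ctr[1]=2
Ev 2: PC=4 idx=0 pred=T actual=T -> ctr[0]=3
Ev 3: PC=7 idx=3 pred=T actual=N -> ctr[3]=2
Ev 4: PC=7 idx=3 pred=T actual=T -> ctr[3]=3
Ev 5: PC=7 idx=3 pred=T actual=N -> ctr[3]=2
Ev 6: PC=5 idx=1 pred=T actual=N -> ctr[1]=1
Ev 7: PC=4 idx=0 pred=T actual=T -> ctr[0]=3
Ev 8: PC=6 idx=2 pred=T actual=N -> ctr[2]=2
Ev 9: PC=6 idx=2 pred=T actual=N -> ctr[2]=1
Ev 10: PC=6 idx=2 pred=N actual=T -> ctr[2]=2
Ev 11: PC=5 idx=1 pred=N actual=T -> ctr[1]=2
Ev 12: PC=7 idx=3 pred=T actual=T -> ctr[3]=3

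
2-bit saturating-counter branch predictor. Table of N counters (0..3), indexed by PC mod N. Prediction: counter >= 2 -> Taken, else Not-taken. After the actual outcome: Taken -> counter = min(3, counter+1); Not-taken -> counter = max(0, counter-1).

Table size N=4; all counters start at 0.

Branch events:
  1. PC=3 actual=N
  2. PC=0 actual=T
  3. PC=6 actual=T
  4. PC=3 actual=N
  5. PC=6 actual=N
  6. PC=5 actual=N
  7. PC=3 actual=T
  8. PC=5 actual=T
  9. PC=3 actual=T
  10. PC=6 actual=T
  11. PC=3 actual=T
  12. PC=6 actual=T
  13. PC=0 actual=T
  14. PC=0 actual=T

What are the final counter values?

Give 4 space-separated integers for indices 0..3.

Answer: 3 1 2 3

Derivation:
Ev 1: PC=3 idx=3 pred=N actual=N -> ctr[3]=0
Ev 2: PC=0 idx=0 pred=N actual=T -> ctr[0]=1
Ev 3: PC=6 idx=2 pred=N actual=T -> ctr[2]=1
Ev 4: PC=3 idx=3 pred=N actual=N -> ctr[3]=0
Ev 5: PC=6 idx=2 pred=N actual=N -> ctr[2]=0
Ev 6: PC=5 idx=1 pred=N actual=N -> ctr[1]=0
Ev 7: PC=3 idx=3 pred=N actual=T -> ctr[3]=1
Ev 8: PC=5 idx=1 pred=N actual=T -> ctr[1]=1
Ev 9: PC=3 idx=3 pred=N actual=T -> ctr[3]=2
Ev 10: PC=6 idx=2 pred=N actual=T -> ctr[2]=1
Ev 11: PC=3 idx=3 pred=T actual=T -> ctr[3]=3
Ev 12: PC=6 idx=2 pred=N actual=T -> ctr[2]=2
Ev 13: PC=0 idx=0 pred=N actual=T -> ctr[0]=2
Ev 14: PC=0 idx=0 pred=T actual=T -> ctr[0]=3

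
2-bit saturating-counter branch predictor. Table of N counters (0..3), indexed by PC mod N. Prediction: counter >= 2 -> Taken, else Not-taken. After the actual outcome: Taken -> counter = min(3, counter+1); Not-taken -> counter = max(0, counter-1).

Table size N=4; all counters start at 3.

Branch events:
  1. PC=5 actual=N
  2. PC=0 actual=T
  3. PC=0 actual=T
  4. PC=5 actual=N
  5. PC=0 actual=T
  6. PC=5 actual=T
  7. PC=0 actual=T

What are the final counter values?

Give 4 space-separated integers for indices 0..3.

Answer: 3 2 3 3

Derivation:
Ev 1: PC=5 idx=1 pred=T actual=N -> ctr[1]=2
Ev 2: PC=0 idx=0 pred=T actual=T -> ctr[0]=3
Ev 3: PC=0 idx=0 pred=T actual=T -> ctr[0]=3
Ev 4: PC=5 idx=1 pred=T actual=N -> ctr[1]=1
Ev 5: PC=0 idx=0 pred=T actual=T -> ctr[0]=3
Ev 6: PC=5 idx=1 pred=N actual=T -> ctr[1]=2
Ev 7: PC=0 idx=0 pred=T actual=T -> ctr[0]=3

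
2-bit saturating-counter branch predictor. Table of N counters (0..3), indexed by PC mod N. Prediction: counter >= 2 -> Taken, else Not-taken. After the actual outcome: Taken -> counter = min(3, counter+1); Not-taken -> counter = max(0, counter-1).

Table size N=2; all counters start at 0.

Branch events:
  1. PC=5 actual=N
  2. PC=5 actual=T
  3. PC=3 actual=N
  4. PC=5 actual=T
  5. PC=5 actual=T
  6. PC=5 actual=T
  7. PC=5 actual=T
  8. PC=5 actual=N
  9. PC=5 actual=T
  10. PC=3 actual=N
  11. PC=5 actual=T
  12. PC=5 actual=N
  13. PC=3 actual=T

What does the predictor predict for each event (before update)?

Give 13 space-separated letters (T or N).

Ev 1: PC=5 idx=1 pred=N actual=N -> ctr[1]=0
Ev 2: PC=5 idx=1 pred=N actual=T -> ctr[1]=1
Ev 3: PC=3 idx=1 pred=N actual=N -> ctr[1]=0
Ev 4: PC=5 idx=1 pred=N actual=T -> ctr[1]=1
Ev 5: PC=5 idx=1 pred=N actual=T -> ctr[1]=2
Ev 6: PC=5 idx=1 pred=T actual=T -> ctr[1]=3
Ev 7: PC=5 idx=1 pred=T actual=T -> ctr[1]=3
Ev 8: PC=5 idx=1 pred=T actual=N -> ctr[1]=2
Ev 9: PC=5 idx=1 pred=T actual=T -> ctr[1]=3
Ev 10: PC=3 idx=1 pred=T actual=N -> ctr[1]=2
Ev 11: PC=5 idx=1 pred=T actual=T -> ctr[1]=3
Ev 12: PC=5 idx=1 pred=T actual=N -> ctr[1]=2
Ev 13: PC=3 idx=1 pred=T actual=T -> ctr[1]=3

Answer: N N N N N T T T T T T T T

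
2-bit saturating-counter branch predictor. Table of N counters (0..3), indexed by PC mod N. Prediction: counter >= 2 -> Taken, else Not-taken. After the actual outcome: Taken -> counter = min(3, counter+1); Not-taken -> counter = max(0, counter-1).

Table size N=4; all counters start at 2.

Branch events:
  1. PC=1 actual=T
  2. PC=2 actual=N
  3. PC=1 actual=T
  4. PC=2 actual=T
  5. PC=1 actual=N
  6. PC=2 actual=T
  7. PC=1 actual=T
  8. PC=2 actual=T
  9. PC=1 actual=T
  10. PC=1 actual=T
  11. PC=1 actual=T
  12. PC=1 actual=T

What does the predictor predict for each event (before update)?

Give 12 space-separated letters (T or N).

Answer: T T T N T T T T T T T T

Derivation:
Ev 1: PC=1 idx=1 pred=T actual=T -> ctr[1]=3
Ev 2: PC=2 idx=2 pred=T actual=N -> ctr[2]=1
Ev 3: PC=1 idx=1 pred=T actual=T -> ctr[1]=3
Ev 4: PC=2 idx=2 pred=N actual=T -> ctr[2]=2
Ev 5: PC=1 idx=1 pred=T actual=N -> ctr[1]=2
Ev 6: PC=2 idx=2 pred=T actual=T -> ctr[2]=3
Ev 7: PC=1 idx=1 pred=T actual=T -> ctr[1]=3
Ev 8: PC=2 idx=2 pred=T actual=T -> ctr[2]=3
Ev 9: PC=1 idx=1 pred=T actual=T -> ctr[1]=3
Ev 10: PC=1 idx=1 pred=T actual=T -> ctr[1]=3
Ev 11: PC=1 idx=1 pred=T actual=T -> ctr[1]=3
Ev 12: PC=1 idx=1 pred=T actual=T -> ctr[1]=3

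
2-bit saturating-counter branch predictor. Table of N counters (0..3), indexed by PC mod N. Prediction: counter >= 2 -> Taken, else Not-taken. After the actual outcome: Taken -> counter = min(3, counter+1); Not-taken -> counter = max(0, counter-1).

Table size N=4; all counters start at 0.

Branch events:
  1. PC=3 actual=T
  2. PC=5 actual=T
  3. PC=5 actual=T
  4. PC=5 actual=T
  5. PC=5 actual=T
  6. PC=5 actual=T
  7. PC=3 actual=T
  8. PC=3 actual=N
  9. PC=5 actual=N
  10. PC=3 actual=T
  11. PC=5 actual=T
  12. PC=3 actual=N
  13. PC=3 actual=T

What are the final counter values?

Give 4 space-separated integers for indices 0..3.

Answer: 0 3 0 2

Derivation:
Ev 1: PC=3 idx=3 pred=N actual=T -> ctr[3]=1
Ev 2: PC=5 idx=1 pred=N actual=T -> ctr[1]=1
Ev 3: PC=5 idx=1 pred=N actual=T -> ctr[1]=2
Ev 4: PC=5 idx=1 pred=T actual=T -> ctr[1]=3
Ev 5: PC=5 idx=1 pred=T actual=T -> ctr[1]=3
Ev 6: PC=5 idx=1 pred=T actual=T -> ctr[1]=3
Ev 7: PC=3 idx=3 pred=N actual=T -> ctr[3]=2
Ev 8: PC=3 idx=3 pred=T actual=N -> ctr[3]=1
Ev 9: PC=5 idx=1 pred=T actual=N -> ctr[1]=2
Ev 10: PC=3 idx=3 pred=N actual=T -> ctr[3]=2
Ev 11: PC=5 idx=1 pred=T actual=T -> ctr[1]=3
Ev 12: PC=3 idx=3 pred=T actual=N -> ctr[3]=1
Ev 13: PC=3 idx=3 pred=N actual=T -> ctr[3]=2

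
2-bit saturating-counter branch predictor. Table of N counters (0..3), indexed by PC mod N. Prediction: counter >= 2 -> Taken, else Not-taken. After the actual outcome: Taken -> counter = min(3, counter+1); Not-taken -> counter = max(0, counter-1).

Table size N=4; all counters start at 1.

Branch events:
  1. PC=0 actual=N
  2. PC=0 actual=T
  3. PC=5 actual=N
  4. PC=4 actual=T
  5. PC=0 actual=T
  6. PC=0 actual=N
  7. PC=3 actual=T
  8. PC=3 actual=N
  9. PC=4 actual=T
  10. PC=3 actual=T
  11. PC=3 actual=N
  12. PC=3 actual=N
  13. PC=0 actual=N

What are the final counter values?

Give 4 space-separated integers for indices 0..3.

Ev 1: PC=0 idx=0 pred=N actual=N -> ctr[0]=0
Ev 2: PC=0 idx=0 pred=N actual=T -> ctr[0]=1
Ev 3: PC=5 idx=1 pred=N actual=N -> ctr[1]=0
Ev 4: PC=4 idx=0 pred=N actual=T -> ctr[0]=2
Ev 5: PC=0 idx=0 pred=T actual=T -> ctr[0]=3
Ev 6: PC=0 idx=0 pred=T actual=N -> ctr[0]=2
Ev 7: PC=3 idx=3 pred=N actual=T -> ctr[3]=2
Ev 8: PC=3 idx=3 pred=T actual=N -> ctr[3]=1
Ev 9: PC=4 idx=0 pred=T actual=T -> ctr[0]=3
Ev 10: PC=3 idx=3 pred=N actual=T -> ctr[3]=2
Ev 11: PC=3 idx=3 pred=T actual=N -> ctr[3]=1
Ev 12: PC=3 idx=3 pred=N actual=N -> ctr[3]=0
Ev 13: PC=0 idx=0 pred=T actual=N -> ctr[0]=2

Answer: 2 0 1 0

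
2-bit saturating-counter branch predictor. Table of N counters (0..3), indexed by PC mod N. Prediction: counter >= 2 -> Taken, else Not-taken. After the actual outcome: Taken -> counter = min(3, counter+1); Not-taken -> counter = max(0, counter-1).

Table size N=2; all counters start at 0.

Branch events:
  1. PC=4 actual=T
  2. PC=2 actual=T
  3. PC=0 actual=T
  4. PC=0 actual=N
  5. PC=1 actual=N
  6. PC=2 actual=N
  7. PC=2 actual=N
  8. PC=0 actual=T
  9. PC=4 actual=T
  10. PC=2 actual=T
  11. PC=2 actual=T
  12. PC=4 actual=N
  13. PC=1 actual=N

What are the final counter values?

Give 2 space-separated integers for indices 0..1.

Ev 1: PC=4 idx=0 pred=N actual=T -> ctr[0]=1
Ev 2: PC=2 idx=0 pred=N actual=T -> ctr[0]=2
Ev 3: PC=0 idx=0 pred=T actual=T -> ctr[0]=3
Ev 4: PC=0 idx=0 pred=T actual=N -> ctr[0]=2
Ev 5: PC=1 idx=1 pred=N actual=N -> ctr[1]=0
Ev 6: PC=2 idx=0 pred=T actual=N -> ctr[0]=1
Ev 7: PC=2 idx=0 pred=N actual=N -> ctr[0]=0
Ev 8: PC=0 idx=0 pred=N actual=T -> ctr[0]=1
Ev 9: PC=4 idx=0 pred=N actual=T -> ctr[0]=2
Ev 10: PC=2 idx=0 pred=T actual=T -> ctr[0]=3
Ev 11: PC=2 idx=0 pred=T actual=T -> ctr[0]=3
Ev 12: PC=4 idx=0 pred=T actual=N -> ctr[0]=2
Ev 13: PC=1 idx=1 pred=N actual=N -> ctr[1]=0

Answer: 2 0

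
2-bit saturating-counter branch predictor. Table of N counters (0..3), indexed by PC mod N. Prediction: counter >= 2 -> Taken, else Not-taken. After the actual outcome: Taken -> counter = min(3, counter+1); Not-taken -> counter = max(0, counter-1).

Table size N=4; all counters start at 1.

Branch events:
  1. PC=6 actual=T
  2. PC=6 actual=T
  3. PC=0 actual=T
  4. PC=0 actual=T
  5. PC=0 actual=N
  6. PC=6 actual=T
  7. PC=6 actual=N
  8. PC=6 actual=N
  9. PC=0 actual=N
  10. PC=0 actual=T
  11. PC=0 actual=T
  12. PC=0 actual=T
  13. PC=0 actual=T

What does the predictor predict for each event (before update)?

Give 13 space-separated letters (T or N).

Ev 1: PC=6 idx=2 pred=N actual=T -> ctr[2]=2
Ev 2: PC=6 idx=2 pred=T actual=T -> ctr[2]=3
Ev 3: PC=0 idx=0 pred=N actual=T -> ctr[0]=2
Ev 4: PC=0 idx=0 pred=T actual=T -> ctr[0]=3
Ev 5: PC=0 idx=0 pred=T actual=N -> ctr[0]=2
Ev 6: PC=6 idx=2 pred=T actual=T -> ctr[2]=3
Ev 7: PC=6 idx=2 pred=T actual=N -> ctr[2]=2
Ev 8: PC=6 idx=2 pred=T actual=N -> ctr[2]=1
Ev 9: PC=0 idx=0 pred=T actual=N -> ctr[0]=1
Ev 10: PC=0 idx=0 pred=N actual=T -> ctr[0]=2
Ev 11: PC=0 idx=0 pred=T actual=T -> ctr[0]=3
Ev 12: PC=0 idx=0 pred=T actual=T -> ctr[0]=3
Ev 13: PC=0 idx=0 pred=T actual=T -> ctr[0]=3

Answer: N T N T T T T T T N T T T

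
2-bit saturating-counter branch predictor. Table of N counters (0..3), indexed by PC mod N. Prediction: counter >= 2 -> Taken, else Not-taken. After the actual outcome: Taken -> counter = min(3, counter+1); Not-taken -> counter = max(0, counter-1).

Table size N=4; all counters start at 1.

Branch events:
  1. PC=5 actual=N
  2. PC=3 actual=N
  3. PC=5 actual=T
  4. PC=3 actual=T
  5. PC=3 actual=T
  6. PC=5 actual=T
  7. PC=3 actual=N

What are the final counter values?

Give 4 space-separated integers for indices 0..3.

Ev 1: PC=5 idx=1 pred=N actual=N -> ctr[1]=0
Ev 2: PC=3 idx=3 pred=N actual=N -> ctr[3]=0
Ev 3: PC=5 idx=1 pred=N actual=T -> ctr[1]=1
Ev 4: PC=3 idx=3 pred=N actual=T -> ctr[3]=1
Ev 5: PC=3 idx=3 pred=N actual=T -> ctr[3]=2
Ev 6: PC=5 idx=1 pred=N actual=T -> ctr[1]=2
Ev 7: PC=3 idx=3 pred=T actual=N -> ctr[3]=1

Answer: 1 2 1 1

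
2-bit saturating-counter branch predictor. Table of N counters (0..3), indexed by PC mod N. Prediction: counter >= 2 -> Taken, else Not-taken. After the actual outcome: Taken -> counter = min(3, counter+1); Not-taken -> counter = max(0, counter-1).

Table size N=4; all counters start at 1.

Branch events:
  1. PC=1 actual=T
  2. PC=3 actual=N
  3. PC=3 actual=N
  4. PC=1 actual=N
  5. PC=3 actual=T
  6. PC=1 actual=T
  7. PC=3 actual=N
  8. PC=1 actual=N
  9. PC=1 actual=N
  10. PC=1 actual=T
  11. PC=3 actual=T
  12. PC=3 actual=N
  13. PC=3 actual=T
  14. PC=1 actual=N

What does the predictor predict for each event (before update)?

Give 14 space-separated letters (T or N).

Answer: N N N T N N N T N N N N N N

Derivation:
Ev 1: PC=1 idx=1 pred=N actual=T -> ctr[1]=2
Ev 2: PC=3 idx=3 pred=N actual=N -> ctr[3]=0
Ev 3: PC=3 idx=3 pred=N actual=N -> ctr[3]=0
Ev 4: PC=1 idx=1 pred=T actual=N -> ctr[1]=1
Ev 5: PC=3 idx=3 pred=N actual=T -> ctr[3]=1
Ev 6: PC=1 idx=1 pred=N actual=T -> ctr[1]=2
Ev 7: PC=3 idx=3 pred=N actual=N -> ctr[3]=0
Ev 8: PC=1 idx=1 pred=T actual=N -> ctr[1]=1
Ev 9: PC=1 idx=1 pred=N actual=N -> ctr[1]=0
Ev 10: PC=1 idx=1 pred=N actual=T -> ctr[1]=1
Ev 11: PC=3 idx=3 pred=N actual=T -> ctr[3]=1
Ev 12: PC=3 idx=3 pred=N actual=N -> ctr[3]=0
Ev 13: PC=3 idx=3 pred=N actual=T -> ctr[3]=1
Ev 14: PC=1 idx=1 pred=N actual=N -> ctr[1]=0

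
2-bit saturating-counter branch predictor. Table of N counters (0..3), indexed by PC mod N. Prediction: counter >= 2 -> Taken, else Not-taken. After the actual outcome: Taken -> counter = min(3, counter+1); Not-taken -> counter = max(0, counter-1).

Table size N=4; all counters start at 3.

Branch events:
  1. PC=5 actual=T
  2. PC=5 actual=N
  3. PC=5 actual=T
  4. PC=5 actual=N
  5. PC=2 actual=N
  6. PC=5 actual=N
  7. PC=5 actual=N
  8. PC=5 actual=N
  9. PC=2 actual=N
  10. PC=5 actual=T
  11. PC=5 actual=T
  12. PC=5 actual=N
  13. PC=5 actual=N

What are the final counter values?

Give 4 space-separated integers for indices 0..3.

Ev 1: PC=5 idx=1 pred=T actual=T -> ctr[1]=3
Ev 2: PC=5 idx=1 pred=T actual=N -> ctr[1]=2
Ev 3: PC=5 idx=1 pred=T actual=T -> ctr[1]=3
Ev 4: PC=5 idx=1 pred=T actual=N -> ctr[1]=2
Ev 5: PC=2 idx=2 pred=T actual=N -> ctr[2]=2
Ev 6: PC=5 idx=1 pred=T actual=N -> ctr[1]=1
Ev 7: PC=5 idx=1 pred=N actual=N -> ctr[1]=0
Ev 8: PC=5 idx=1 pred=N actual=N -> ctr[1]=0
Ev 9: PC=2 idx=2 pred=T actual=N -> ctr[2]=1
Ev 10: PC=5 idx=1 pred=N actual=T -> ctr[1]=1
Ev 11: PC=5 idx=1 pred=N actual=T -> ctr[1]=2
Ev 12: PC=5 idx=1 pred=T actual=N -> ctr[1]=1
Ev 13: PC=5 idx=1 pred=N actual=N -> ctr[1]=0

Answer: 3 0 1 3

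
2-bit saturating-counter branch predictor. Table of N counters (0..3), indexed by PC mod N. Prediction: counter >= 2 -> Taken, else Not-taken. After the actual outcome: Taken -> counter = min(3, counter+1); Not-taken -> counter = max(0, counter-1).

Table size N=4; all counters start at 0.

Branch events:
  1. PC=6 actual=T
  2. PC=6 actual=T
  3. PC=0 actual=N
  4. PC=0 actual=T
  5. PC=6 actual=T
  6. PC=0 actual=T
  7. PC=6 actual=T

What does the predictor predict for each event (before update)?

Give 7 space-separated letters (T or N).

Ev 1: PC=6 idx=2 pred=N actual=T -> ctr[2]=1
Ev 2: PC=6 idx=2 pred=N actual=T -> ctr[2]=2
Ev 3: PC=0 idx=0 pred=N actual=N -> ctr[0]=0
Ev 4: PC=0 idx=0 pred=N actual=T -> ctr[0]=1
Ev 5: PC=6 idx=2 pred=T actual=T -> ctr[2]=3
Ev 6: PC=0 idx=0 pred=N actual=T -> ctr[0]=2
Ev 7: PC=6 idx=2 pred=T actual=T -> ctr[2]=3

Answer: N N N N T N T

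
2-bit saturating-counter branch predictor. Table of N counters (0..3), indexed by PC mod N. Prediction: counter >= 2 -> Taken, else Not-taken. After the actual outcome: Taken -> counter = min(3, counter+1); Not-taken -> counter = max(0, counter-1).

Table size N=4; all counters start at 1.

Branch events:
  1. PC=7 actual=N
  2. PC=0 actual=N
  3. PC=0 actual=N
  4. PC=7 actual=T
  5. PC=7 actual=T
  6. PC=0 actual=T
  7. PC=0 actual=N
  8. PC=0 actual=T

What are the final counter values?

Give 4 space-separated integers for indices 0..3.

Answer: 1 1 1 2

Derivation:
Ev 1: PC=7 idx=3 pred=N actual=N -> ctr[3]=0
Ev 2: PC=0 idx=0 pred=N actual=N -> ctr[0]=0
Ev 3: PC=0 idx=0 pred=N actual=N -> ctr[0]=0
Ev 4: PC=7 idx=3 pred=N actual=T -> ctr[3]=1
Ev 5: PC=7 idx=3 pred=N actual=T -> ctr[3]=2
Ev 6: PC=0 idx=0 pred=N actual=T -> ctr[0]=1
Ev 7: PC=0 idx=0 pred=N actual=N -> ctr[0]=0
Ev 8: PC=0 idx=0 pred=N actual=T -> ctr[0]=1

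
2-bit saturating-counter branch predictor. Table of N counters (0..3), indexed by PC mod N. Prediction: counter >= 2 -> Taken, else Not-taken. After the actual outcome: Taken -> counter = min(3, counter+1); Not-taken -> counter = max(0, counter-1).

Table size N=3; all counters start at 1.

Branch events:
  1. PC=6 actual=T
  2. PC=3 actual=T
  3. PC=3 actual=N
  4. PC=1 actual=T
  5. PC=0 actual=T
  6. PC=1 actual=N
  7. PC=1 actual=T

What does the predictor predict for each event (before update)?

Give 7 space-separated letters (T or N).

Answer: N T T N T T N

Derivation:
Ev 1: PC=6 idx=0 pred=N actual=T -> ctr[0]=2
Ev 2: PC=3 idx=0 pred=T actual=T -> ctr[0]=3
Ev 3: PC=3 idx=0 pred=T actual=N -> ctr[0]=2
Ev 4: PC=1 idx=1 pred=N actual=T -> ctr[1]=2
Ev 5: PC=0 idx=0 pred=T actual=T -> ctr[0]=3
Ev 6: PC=1 idx=1 pred=T actual=N -> ctr[1]=1
Ev 7: PC=1 idx=1 pred=N actual=T -> ctr[1]=2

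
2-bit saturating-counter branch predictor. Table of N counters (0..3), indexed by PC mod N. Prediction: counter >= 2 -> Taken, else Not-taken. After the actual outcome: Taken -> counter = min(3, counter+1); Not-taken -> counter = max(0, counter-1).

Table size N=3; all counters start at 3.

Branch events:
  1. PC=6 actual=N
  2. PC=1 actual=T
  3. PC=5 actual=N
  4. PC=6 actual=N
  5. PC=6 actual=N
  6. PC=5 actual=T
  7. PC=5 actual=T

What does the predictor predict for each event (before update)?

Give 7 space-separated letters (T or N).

Ev 1: PC=6 idx=0 pred=T actual=N -> ctr[0]=2
Ev 2: PC=1 idx=1 pred=T actual=T -> ctr[1]=3
Ev 3: PC=5 idx=2 pred=T actual=N -> ctr[2]=2
Ev 4: PC=6 idx=0 pred=T actual=N -> ctr[0]=1
Ev 5: PC=6 idx=0 pred=N actual=N -> ctr[0]=0
Ev 6: PC=5 idx=2 pred=T actual=T -> ctr[2]=3
Ev 7: PC=5 idx=2 pred=T actual=T -> ctr[2]=3

Answer: T T T T N T T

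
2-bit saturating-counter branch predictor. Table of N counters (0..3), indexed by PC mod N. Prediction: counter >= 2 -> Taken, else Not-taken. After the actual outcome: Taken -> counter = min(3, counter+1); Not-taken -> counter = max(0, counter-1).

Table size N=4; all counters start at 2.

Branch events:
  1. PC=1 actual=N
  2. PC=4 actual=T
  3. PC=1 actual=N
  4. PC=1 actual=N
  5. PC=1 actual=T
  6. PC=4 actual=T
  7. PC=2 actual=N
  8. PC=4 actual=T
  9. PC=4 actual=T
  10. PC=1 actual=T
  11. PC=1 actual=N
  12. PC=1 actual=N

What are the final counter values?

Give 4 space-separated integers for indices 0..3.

Ev 1: PC=1 idx=1 pred=T actual=N -> ctr[1]=1
Ev 2: PC=4 idx=0 pred=T actual=T -> ctr[0]=3
Ev 3: PC=1 idx=1 pred=N actual=N -> ctr[1]=0
Ev 4: PC=1 idx=1 pred=N actual=N -> ctr[1]=0
Ev 5: PC=1 idx=1 pred=N actual=T -> ctr[1]=1
Ev 6: PC=4 idx=0 pred=T actual=T -> ctr[0]=3
Ev 7: PC=2 idx=2 pred=T actual=N -> ctr[2]=1
Ev 8: PC=4 idx=0 pred=T actual=T -> ctr[0]=3
Ev 9: PC=4 idx=0 pred=T actual=T -> ctr[0]=3
Ev 10: PC=1 idx=1 pred=N actual=T -> ctr[1]=2
Ev 11: PC=1 idx=1 pred=T actual=N -> ctr[1]=1
Ev 12: PC=1 idx=1 pred=N actual=N -> ctr[1]=0

Answer: 3 0 1 2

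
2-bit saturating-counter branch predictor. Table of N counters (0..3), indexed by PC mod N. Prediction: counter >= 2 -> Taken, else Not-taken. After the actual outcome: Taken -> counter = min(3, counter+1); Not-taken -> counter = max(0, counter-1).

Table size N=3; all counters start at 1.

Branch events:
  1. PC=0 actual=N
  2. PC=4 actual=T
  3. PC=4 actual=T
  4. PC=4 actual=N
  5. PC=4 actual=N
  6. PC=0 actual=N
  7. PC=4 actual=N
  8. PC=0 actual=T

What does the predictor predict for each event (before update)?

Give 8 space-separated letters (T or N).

Ev 1: PC=0 idx=0 pred=N actual=N -> ctr[0]=0
Ev 2: PC=4 idx=1 pred=N actual=T -> ctr[1]=2
Ev 3: PC=4 idx=1 pred=T actual=T -> ctr[1]=3
Ev 4: PC=4 idx=1 pred=T actual=N -> ctr[1]=2
Ev 5: PC=4 idx=1 pred=T actual=N -> ctr[1]=1
Ev 6: PC=0 idx=0 pred=N actual=N -> ctr[0]=0
Ev 7: PC=4 idx=1 pred=N actual=N -> ctr[1]=0
Ev 8: PC=0 idx=0 pred=N actual=T -> ctr[0]=1

Answer: N N T T T N N N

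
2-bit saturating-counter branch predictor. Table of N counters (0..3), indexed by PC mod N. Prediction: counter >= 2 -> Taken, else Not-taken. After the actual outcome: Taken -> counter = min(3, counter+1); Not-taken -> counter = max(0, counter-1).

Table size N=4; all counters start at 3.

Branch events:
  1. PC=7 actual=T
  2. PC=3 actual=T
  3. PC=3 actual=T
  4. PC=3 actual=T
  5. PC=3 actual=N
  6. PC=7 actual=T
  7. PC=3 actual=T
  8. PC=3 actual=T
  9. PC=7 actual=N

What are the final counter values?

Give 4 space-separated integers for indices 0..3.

Ev 1: PC=7 idx=3 pred=T actual=T -> ctr[3]=3
Ev 2: PC=3 idx=3 pred=T actual=T -> ctr[3]=3
Ev 3: PC=3 idx=3 pred=T actual=T -> ctr[3]=3
Ev 4: PC=3 idx=3 pred=T actual=T -> ctr[3]=3
Ev 5: PC=3 idx=3 pred=T actual=N -> ctr[3]=2
Ev 6: PC=7 idx=3 pred=T actual=T -> ctr[3]=3
Ev 7: PC=3 idx=3 pred=T actual=T -> ctr[3]=3
Ev 8: PC=3 idx=3 pred=T actual=T -> ctr[3]=3
Ev 9: PC=7 idx=3 pred=T actual=N -> ctr[3]=2

Answer: 3 3 3 2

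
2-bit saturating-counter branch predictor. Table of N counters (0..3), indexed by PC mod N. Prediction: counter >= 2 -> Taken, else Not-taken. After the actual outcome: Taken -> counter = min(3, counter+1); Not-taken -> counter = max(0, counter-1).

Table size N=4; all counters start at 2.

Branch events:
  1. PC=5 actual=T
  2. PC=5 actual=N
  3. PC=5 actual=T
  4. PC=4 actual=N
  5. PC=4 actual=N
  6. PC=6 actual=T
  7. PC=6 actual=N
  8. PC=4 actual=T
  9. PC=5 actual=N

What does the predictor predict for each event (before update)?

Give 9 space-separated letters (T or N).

Answer: T T T T N T T N T

Derivation:
Ev 1: PC=5 idx=1 pred=T actual=T -> ctr[1]=3
Ev 2: PC=5 idx=1 pred=T actual=N -> ctr[1]=2
Ev 3: PC=5 idx=1 pred=T actual=T -> ctr[1]=3
Ev 4: PC=4 idx=0 pred=T actual=N -> ctr[0]=1
Ev 5: PC=4 idx=0 pred=N actual=N -> ctr[0]=0
Ev 6: PC=6 idx=2 pred=T actual=T -> ctr[2]=3
Ev 7: PC=6 idx=2 pred=T actual=N -> ctr[2]=2
Ev 8: PC=4 idx=0 pred=N actual=T -> ctr[0]=1
Ev 9: PC=5 idx=1 pred=T actual=N -> ctr[1]=2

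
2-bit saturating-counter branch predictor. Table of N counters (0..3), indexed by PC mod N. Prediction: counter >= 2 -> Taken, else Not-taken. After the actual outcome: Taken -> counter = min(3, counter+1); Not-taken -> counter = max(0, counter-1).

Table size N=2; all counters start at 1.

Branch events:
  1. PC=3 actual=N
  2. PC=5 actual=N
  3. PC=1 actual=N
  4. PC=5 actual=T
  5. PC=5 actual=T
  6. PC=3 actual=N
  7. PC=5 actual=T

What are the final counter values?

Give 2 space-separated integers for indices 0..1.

Ev 1: PC=3 idx=1 pred=N actual=N -> ctr[1]=0
Ev 2: PC=5 idx=1 pred=N actual=N -> ctr[1]=0
Ev 3: PC=1 idx=1 pred=N actual=N -> ctr[1]=0
Ev 4: PC=5 idx=1 pred=N actual=T -> ctr[1]=1
Ev 5: PC=5 idx=1 pred=N actual=T -> ctr[1]=2
Ev 6: PC=3 idx=1 pred=T actual=N -> ctr[1]=1
Ev 7: PC=5 idx=1 pred=N actual=T -> ctr[1]=2

Answer: 1 2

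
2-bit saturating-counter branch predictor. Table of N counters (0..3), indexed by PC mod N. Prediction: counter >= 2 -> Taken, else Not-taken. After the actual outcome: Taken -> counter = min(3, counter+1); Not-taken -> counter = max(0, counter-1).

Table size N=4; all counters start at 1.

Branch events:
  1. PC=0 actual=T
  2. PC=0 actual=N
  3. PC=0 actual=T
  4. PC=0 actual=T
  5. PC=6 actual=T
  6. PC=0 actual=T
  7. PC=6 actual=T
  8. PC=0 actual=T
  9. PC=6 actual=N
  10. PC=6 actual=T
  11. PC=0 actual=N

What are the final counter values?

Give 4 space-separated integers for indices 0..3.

Answer: 2 1 3 1

Derivation:
Ev 1: PC=0 idx=0 pred=N actual=T -> ctr[0]=2
Ev 2: PC=0 idx=0 pred=T actual=N -> ctr[0]=1
Ev 3: PC=0 idx=0 pred=N actual=T -> ctr[0]=2
Ev 4: PC=0 idx=0 pred=T actual=T -> ctr[0]=3
Ev 5: PC=6 idx=2 pred=N actual=T -> ctr[2]=2
Ev 6: PC=0 idx=0 pred=T actual=T -> ctr[0]=3
Ev 7: PC=6 idx=2 pred=T actual=T -> ctr[2]=3
Ev 8: PC=0 idx=0 pred=T actual=T -> ctr[0]=3
Ev 9: PC=6 idx=2 pred=T actual=N -> ctr[2]=2
Ev 10: PC=6 idx=2 pred=T actual=T -> ctr[2]=3
Ev 11: PC=0 idx=0 pred=T actual=N -> ctr[0]=2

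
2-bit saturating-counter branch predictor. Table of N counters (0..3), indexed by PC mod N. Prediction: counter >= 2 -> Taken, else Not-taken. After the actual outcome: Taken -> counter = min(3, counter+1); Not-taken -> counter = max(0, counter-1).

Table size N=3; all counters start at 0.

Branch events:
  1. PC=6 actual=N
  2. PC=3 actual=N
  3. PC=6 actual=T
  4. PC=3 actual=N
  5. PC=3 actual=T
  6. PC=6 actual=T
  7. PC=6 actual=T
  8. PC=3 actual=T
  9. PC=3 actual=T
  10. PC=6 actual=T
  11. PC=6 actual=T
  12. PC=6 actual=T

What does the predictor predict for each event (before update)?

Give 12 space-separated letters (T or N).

Answer: N N N N N N T T T T T T

Derivation:
Ev 1: PC=6 idx=0 pred=N actual=N -> ctr[0]=0
Ev 2: PC=3 idx=0 pred=N actual=N -> ctr[0]=0
Ev 3: PC=6 idx=0 pred=N actual=T -> ctr[0]=1
Ev 4: PC=3 idx=0 pred=N actual=N -> ctr[0]=0
Ev 5: PC=3 idx=0 pred=N actual=T -> ctr[0]=1
Ev 6: PC=6 idx=0 pred=N actual=T -> ctr[0]=2
Ev 7: PC=6 idx=0 pred=T actual=T -> ctr[0]=3
Ev 8: PC=3 idx=0 pred=T actual=T -> ctr[0]=3
Ev 9: PC=3 idx=0 pred=T actual=T -> ctr[0]=3
Ev 10: PC=6 idx=0 pred=T actual=T -> ctr[0]=3
Ev 11: PC=6 idx=0 pred=T actual=T -> ctr[0]=3
Ev 12: PC=6 idx=0 pred=T actual=T -> ctr[0]=3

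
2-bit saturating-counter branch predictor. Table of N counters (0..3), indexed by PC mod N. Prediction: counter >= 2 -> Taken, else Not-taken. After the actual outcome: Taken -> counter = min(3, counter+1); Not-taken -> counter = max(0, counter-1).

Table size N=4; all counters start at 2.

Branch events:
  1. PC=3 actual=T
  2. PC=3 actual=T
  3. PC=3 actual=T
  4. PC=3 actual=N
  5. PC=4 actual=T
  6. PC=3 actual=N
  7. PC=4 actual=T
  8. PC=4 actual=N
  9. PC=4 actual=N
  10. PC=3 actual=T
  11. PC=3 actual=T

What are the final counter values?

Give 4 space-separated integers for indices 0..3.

Ev 1: PC=3 idx=3 pred=T actual=T -> ctr[3]=3
Ev 2: PC=3 idx=3 pred=T actual=T -> ctr[3]=3
Ev 3: PC=3 idx=3 pred=T actual=T -> ctr[3]=3
Ev 4: PC=3 idx=3 pred=T actual=N -> ctr[3]=2
Ev 5: PC=4 idx=0 pred=T actual=T -> ctr[0]=3
Ev 6: PC=3 idx=3 pred=T actual=N -> ctr[3]=1
Ev 7: PC=4 idx=0 pred=T actual=T -> ctr[0]=3
Ev 8: PC=4 idx=0 pred=T actual=N -> ctr[0]=2
Ev 9: PC=4 idx=0 pred=T actual=N -> ctr[0]=1
Ev 10: PC=3 idx=3 pred=N actual=T -> ctr[3]=2
Ev 11: PC=3 idx=3 pred=T actual=T -> ctr[3]=3

Answer: 1 2 2 3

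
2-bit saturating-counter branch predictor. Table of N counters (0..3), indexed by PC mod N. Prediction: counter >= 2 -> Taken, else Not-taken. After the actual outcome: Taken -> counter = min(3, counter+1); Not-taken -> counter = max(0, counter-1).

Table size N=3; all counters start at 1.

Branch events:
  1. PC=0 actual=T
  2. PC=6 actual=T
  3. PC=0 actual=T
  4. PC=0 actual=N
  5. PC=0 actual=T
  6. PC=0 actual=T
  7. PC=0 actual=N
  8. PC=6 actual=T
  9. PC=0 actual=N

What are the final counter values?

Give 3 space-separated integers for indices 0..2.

Answer: 2 1 1

Derivation:
Ev 1: PC=0 idx=0 pred=N actual=T -> ctr[0]=2
Ev 2: PC=6 idx=0 pred=T actual=T -> ctr[0]=3
Ev 3: PC=0 idx=0 pred=T actual=T -> ctr[0]=3
Ev 4: PC=0 idx=0 pred=T actual=N -> ctr[0]=2
Ev 5: PC=0 idx=0 pred=T actual=T -> ctr[0]=3
Ev 6: PC=0 idx=0 pred=T actual=T -> ctr[0]=3
Ev 7: PC=0 idx=0 pred=T actual=N -> ctr[0]=2
Ev 8: PC=6 idx=0 pred=T actual=T -> ctr[0]=3
Ev 9: PC=0 idx=0 pred=T actual=N -> ctr[0]=2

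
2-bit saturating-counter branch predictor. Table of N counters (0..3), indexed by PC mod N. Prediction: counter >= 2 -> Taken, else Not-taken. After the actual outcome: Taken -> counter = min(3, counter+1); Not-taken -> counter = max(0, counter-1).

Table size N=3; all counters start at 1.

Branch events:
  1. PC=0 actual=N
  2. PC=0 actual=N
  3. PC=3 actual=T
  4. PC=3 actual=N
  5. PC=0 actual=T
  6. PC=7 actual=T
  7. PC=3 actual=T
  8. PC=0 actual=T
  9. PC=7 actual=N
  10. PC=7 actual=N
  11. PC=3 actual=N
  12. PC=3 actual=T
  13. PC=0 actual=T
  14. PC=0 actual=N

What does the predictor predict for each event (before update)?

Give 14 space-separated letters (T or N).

Answer: N N N N N N N T T N T T T T

Derivation:
Ev 1: PC=0 idx=0 pred=N actual=N -> ctr[0]=0
Ev 2: PC=0 idx=0 pred=N actual=N -> ctr[0]=0
Ev 3: PC=3 idx=0 pred=N actual=T -> ctr[0]=1
Ev 4: PC=3 idx=0 pred=N actual=N -> ctr[0]=0
Ev 5: PC=0 idx=0 pred=N actual=T -> ctr[0]=1
Ev 6: PC=7 idx=1 pred=N actual=T -> ctr[1]=2
Ev 7: PC=3 idx=0 pred=N actual=T -> ctr[0]=2
Ev 8: PC=0 idx=0 pred=T actual=T -> ctr[0]=3
Ev 9: PC=7 idx=1 pred=T actual=N -> ctr[1]=1
Ev 10: PC=7 idx=1 pred=N actual=N -> ctr[1]=0
Ev 11: PC=3 idx=0 pred=T actual=N -> ctr[0]=2
Ev 12: PC=3 idx=0 pred=T actual=T -> ctr[0]=3
Ev 13: PC=0 idx=0 pred=T actual=T -> ctr[0]=3
Ev 14: PC=0 idx=0 pred=T actual=N -> ctr[0]=2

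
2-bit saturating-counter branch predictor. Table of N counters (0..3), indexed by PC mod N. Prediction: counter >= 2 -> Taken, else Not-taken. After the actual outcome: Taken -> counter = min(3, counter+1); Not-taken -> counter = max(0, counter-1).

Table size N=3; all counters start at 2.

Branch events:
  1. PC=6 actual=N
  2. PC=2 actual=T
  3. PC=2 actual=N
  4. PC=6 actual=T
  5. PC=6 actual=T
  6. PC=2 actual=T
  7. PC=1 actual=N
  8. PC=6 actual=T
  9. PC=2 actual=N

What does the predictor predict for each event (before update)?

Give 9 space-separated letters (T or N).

Answer: T T T N T T T T T

Derivation:
Ev 1: PC=6 idx=0 pred=T actual=N -> ctr[0]=1
Ev 2: PC=2 idx=2 pred=T actual=T -> ctr[2]=3
Ev 3: PC=2 idx=2 pred=T actual=N -> ctr[2]=2
Ev 4: PC=6 idx=0 pred=N actual=T -> ctr[0]=2
Ev 5: PC=6 idx=0 pred=T actual=T -> ctr[0]=3
Ev 6: PC=2 idx=2 pred=T actual=T -> ctr[2]=3
Ev 7: PC=1 idx=1 pred=T actual=N -> ctr[1]=1
Ev 8: PC=6 idx=0 pred=T actual=T -> ctr[0]=3
Ev 9: PC=2 idx=2 pred=T actual=N -> ctr[2]=2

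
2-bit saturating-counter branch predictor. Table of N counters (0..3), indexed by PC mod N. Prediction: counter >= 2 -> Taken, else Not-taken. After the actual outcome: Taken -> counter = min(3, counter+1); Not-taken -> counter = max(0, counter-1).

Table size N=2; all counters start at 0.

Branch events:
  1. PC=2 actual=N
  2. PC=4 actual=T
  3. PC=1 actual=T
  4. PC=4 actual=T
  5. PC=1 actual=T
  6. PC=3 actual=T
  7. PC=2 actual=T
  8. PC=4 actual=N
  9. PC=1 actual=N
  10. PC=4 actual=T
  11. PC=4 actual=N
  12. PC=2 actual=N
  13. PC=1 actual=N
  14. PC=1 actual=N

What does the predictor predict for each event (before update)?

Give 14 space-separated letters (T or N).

Answer: N N N N N T T T T T T T T N

Derivation:
Ev 1: PC=2 idx=0 pred=N actual=N -> ctr[0]=0
Ev 2: PC=4 idx=0 pred=N actual=T -> ctr[0]=1
Ev 3: PC=1 idx=1 pred=N actual=T -> ctr[1]=1
Ev 4: PC=4 idx=0 pred=N actual=T -> ctr[0]=2
Ev 5: PC=1 idx=1 pred=N actual=T -> ctr[1]=2
Ev 6: PC=3 idx=1 pred=T actual=T -> ctr[1]=3
Ev 7: PC=2 idx=0 pred=T actual=T -> ctr[0]=3
Ev 8: PC=4 idx=0 pred=T actual=N -> ctr[0]=2
Ev 9: PC=1 idx=1 pred=T actual=N -> ctr[1]=2
Ev 10: PC=4 idx=0 pred=T actual=T -> ctr[0]=3
Ev 11: PC=4 idx=0 pred=T actual=N -> ctr[0]=2
Ev 12: PC=2 idx=0 pred=T actual=N -> ctr[0]=1
Ev 13: PC=1 idx=1 pred=T actual=N -> ctr[1]=1
Ev 14: PC=1 idx=1 pred=N actual=N -> ctr[1]=0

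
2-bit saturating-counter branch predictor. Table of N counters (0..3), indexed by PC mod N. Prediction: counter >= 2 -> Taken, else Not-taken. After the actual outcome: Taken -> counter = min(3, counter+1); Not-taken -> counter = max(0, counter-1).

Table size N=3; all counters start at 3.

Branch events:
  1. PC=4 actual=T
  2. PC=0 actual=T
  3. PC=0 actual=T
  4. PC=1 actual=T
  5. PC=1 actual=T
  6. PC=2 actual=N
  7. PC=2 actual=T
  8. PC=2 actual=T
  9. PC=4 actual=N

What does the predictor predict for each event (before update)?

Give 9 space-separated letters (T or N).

Ev 1: PC=4 idx=1 pred=T actual=T -> ctr[1]=3
Ev 2: PC=0 idx=0 pred=T actual=T -> ctr[0]=3
Ev 3: PC=0 idx=0 pred=T actual=T -> ctr[0]=3
Ev 4: PC=1 idx=1 pred=T actual=T -> ctr[1]=3
Ev 5: PC=1 idx=1 pred=T actual=T -> ctr[1]=3
Ev 6: PC=2 idx=2 pred=T actual=N -> ctr[2]=2
Ev 7: PC=2 idx=2 pred=T actual=T -> ctr[2]=3
Ev 8: PC=2 idx=2 pred=T actual=T -> ctr[2]=3
Ev 9: PC=4 idx=1 pred=T actual=N -> ctr[1]=2

Answer: T T T T T T T T T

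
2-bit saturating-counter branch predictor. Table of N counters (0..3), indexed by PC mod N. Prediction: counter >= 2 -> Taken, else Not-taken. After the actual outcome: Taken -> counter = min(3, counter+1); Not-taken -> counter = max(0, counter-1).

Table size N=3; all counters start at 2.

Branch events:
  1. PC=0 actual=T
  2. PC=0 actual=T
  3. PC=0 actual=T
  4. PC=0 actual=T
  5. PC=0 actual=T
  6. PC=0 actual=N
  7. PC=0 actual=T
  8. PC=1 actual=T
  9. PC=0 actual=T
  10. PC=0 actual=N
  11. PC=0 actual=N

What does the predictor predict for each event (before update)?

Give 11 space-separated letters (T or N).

Answer: T T T T T T T T T T T

Derivation:
Ev 1: PC=0 idx=0 pred=T actual=T -> ctr[0]=3
Ev 2: PC=0 idx=0 pred=T actual=T -> ctr[0]=3
Ev 3: PC=0 idx=0 pred=T actual=T -> ctr[0]=3
Ev 4: PC=0 idx=0 pred=T actual=T -> ctr[0]=3
Ev 5: PC=0 idx=0 pred=T actual=T -> ctr[0]=3
Ev 6: PC=0 idx=0 pred=T actual=N -> ctr[0]=2
Ev 7: PC=0 idx=0 pred=T actual=T -> ctr[0]=3
Ev 8: PC=1 idx=1 pred=T actual=T -> ctr[1]=3
Ev 9: PC=0 idx=0 pred=T actual=T -> ctr[0]=3
Ev 10: PC=0 idx=0 pred=T actual=N -> ctr[0]=2
Ev 11: PC=0 idx=0 pred=T actual=N -> ctr[0]=1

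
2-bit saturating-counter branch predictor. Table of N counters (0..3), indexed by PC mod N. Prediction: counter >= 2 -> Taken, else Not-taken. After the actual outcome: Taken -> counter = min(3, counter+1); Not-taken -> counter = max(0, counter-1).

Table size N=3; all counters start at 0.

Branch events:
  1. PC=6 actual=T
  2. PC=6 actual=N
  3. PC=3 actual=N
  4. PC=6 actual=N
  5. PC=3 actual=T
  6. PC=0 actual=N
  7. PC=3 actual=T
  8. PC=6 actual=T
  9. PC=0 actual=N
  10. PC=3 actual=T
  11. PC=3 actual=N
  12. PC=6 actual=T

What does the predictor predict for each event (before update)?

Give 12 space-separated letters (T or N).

Answer: N N N N N N N N T N T N

Derivation:
Ev 1: PC=6 idx=0 pred=N actual=T -> ctr[0]=1
Ev 2: PC=6 idx=0 pred=N actual=N -> ctr[0]=0
Ev 3: PC=3 idx=0 pred=N actual=N -> ctr[0]=0
Ev 4: PC=6 idx=0 pred=N actual=N -> ctr[0]=0
Ev 5: PC=3 idx=0 pred=N actual=T -> ctr[0]=1
Ev 6: PC=0 idx=0 pred=N actual=N -> ctr[0]=0
Ev 7: PC=3 idx=0 pred=N actual=T -> ctr[0]=1
Ev 8: PC=6 idx=0 pred=N actual=T -> ctr[0]=2
Ev 9: PC=0 idx=0 pred=T actual=N -> ctr[0]=1
Ev 10: PC=3 idx=0 pred=N actual=T -> ctr[0]=2
Ev 11: PC=3 idx=0 pred=T actual=N -> ctr[0]=1
Ev 12: PC=6 idx=0 pred=N actual=T -> ctr[0]=2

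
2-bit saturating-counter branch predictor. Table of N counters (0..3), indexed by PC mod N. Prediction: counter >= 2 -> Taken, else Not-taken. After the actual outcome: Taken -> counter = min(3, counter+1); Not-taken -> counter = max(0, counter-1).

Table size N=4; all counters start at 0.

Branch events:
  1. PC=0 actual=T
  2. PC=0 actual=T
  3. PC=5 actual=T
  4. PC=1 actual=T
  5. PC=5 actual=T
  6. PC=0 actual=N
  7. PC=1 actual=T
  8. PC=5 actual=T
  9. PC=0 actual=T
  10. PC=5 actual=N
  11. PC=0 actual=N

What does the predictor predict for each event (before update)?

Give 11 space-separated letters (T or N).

Answer: N N N N T T T T N T T

Derivation:
Ev 1: PC=0 idx=0 pred=N actual=T -> ctr[0]=1
Ev 2: PC=0 idx=0 pred=N actual=T -> ctr[0]=2
Ev 3: PC=5 idx=1 pred=N actual=T -> ctr[1]=1
Ev 4: PC=1 idx=1 pred=N actual=T -> ctr[1]=2
Ev 5: PC=5 idx=1 pred=T actual=T -> ctr[1]=3
Ev 6: PC=0 idx=0 pred=T actual=N -> ctr[0]=1
Ev 7: PC=1 idx=1 pred=T actual=T -> ctr[1]=3
Ev 8: PC=5 idx=1 pred=T actual=T -> ctr[1]=3
Ev 9: PC=0 idx=0 pred=N actual=T -> ctr[0]=2
Ev 10: PC=5 idx=1 pred=T actual=N -> ctr[1]=2
Ev 11: PC=0 idx=0 pred=T actual=N -> ctr[0]=1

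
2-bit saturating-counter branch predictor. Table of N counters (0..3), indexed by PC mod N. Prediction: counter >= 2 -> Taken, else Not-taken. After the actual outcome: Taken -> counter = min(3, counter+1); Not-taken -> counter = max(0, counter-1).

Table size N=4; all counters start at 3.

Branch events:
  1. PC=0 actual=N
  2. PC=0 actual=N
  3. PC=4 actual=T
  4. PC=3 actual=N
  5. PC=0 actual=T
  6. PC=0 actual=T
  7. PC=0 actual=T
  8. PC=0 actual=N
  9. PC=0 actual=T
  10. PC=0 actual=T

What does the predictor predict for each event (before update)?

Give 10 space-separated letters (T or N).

Ev 1: PC=0 idx=0 pred=T actual=N -> ctr[0]=2
Ev 2: PC=0 idx=0 pred=T actual=N -> ctr[0]=1
Ev 3: PC=4 idx=0 pred=N actual=T -> ctr[0]=2
Ev 4: PC=3 idx=3 pred=T actual=N -> ctr[3]=2
Ev 5: PC=0 idx=0 pred=T actual=T -> ctr[0]=3
Ev 6: PC=0 idx=0 pred=T actual=T -> ctr[0]=3
Ev 7: PC=0 idx=0 pred=T actual=T -> ctr[0]=3
Ev 8: PC=0 idx=0 pred=T actual=N -> ctr[0]=2
Ev 9: PC=0 idx=0 pred=T actual=T -> ctr[0]=3
Ev 10: PC=0 idx=0 pred=T actual=T -> ctr[0]=3

Answer: T T N T T T T T T T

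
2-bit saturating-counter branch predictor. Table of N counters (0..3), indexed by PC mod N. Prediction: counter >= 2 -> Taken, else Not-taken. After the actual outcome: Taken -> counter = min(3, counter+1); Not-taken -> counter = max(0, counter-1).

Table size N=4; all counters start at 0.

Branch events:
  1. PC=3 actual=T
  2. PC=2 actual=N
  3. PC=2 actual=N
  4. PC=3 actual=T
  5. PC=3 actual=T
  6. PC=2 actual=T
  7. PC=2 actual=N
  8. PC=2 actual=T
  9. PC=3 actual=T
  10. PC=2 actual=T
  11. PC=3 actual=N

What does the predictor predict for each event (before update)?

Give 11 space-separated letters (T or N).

Answer: N N N N T N N N T N T

Derivation:
Ev 1: PC=3 idx=3 pred=N actual=T -> ctr[3]=1
Ev 2: PC=2 idx=2 pred=N actual=N -> ctr[2]=0
Ev 3: PC=2 idx=2 pred=N actual=N -> ctr[2]=0
Ev 4: PC=3 idx=3 pred=N actual=T -> ctr[3]=2
Ev 5: PC=3 idx=3 pred=T actual=T -> ctr[3]=3
Ev 6: PC=2 idx=2 pred=N actual=T -> ctr[2]=1
Ev 7: PC=2 idx=2 pred=N actual=N -> ctr[2]=0
Ev 8: PC=2 idx=2 pred=N actual=T -> ctr[2]=1
Ev 9: PC=3 idx=3 pred=T actual=T -> ctr[3]=3
Ev 10: PC=2 idx=2 pred=N actual=T -> ctr[2]=2
Ev 11: PC=3 idx=3 pred=T actual=N -> ctr[3]=2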